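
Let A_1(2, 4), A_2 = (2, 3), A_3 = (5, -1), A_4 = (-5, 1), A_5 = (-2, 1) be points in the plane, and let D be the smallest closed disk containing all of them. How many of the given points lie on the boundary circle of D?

2

The farthest pair is A_3–A_4 with squared distance 104. The circle on this segment as diameter has centre (0, 0) and r² = 104/4 = 26.
Check A_1: distance² to centre = 20 ≤ 26, so it lies inside.
All remaining points lie in this disk, and no smaller disk contains both endpoints, so this is the minimum enclosing circle.
The points at distance exactly r from the centre are A_3, A_4 — 2 points.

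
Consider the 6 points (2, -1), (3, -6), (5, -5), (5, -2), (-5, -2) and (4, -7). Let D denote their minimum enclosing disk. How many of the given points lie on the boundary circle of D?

3

A smallest enclosing disk is always determined by at most three of the input points on its boundary.
The minimum enclosing circle is determined by three boundary points: (5, -2), (-5, -2), (4, -7).
Their circumcentre is (0, -3.6) with r² = 27.56.
The farthest remaining point (5, -5) is at distance² 26.96 ≤ 27.56.
The points at distance exactly r from the centre are (5, -2), (-5, -2), (4, -7) — 3 points.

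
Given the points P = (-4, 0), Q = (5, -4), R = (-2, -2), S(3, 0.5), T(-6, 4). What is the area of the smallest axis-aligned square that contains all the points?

121

The bounding box has width 11 and height 8.
An axis-aligned square enclosing the set must have side ≥ max(width, height).
So the minimum side is max(11, 8) = 11.
Area = 11² = 121.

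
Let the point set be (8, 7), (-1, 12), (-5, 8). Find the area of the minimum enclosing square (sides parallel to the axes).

The bounding box has width 13 and height 5.
An axis-aligned square enclosing the set must have side ≥ max(width, height).
So the minimum side is max(13, 5) = 13.
Area = 13² = 169.

169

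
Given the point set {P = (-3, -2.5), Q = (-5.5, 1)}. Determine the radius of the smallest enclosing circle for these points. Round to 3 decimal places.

2.151

The smallest circle enclosing two points has them as diameter endpoints.
Centre = midpoint = (-4.25, -0.75); r² = |PQ|²/4 = 18.5/4 = 4.625.
r = √(4.625) ≈ 2.151.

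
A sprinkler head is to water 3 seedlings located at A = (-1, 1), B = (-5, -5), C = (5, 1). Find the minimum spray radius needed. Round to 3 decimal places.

5.831

Side lengths²: AB² = 52, AC² = 36, BC² = 136.
Since BC² = 136 ≥ 52 + 36 = 88, the angle opposite BC is not acute, so the smallest enclosing circle has BC as diameter.
Centre = midpoint of BC = (0, -2), r² = 136/4 = 34.
r = √34 ≈ 5.831.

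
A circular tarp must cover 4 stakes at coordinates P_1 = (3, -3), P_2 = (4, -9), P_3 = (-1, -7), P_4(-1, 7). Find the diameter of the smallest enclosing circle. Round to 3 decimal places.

By Welzl's lemma the MEC is supported by two points (diametrically opposite) or three points (on a circumcircle).
The farthest pair is P_2–P_4 with squared distance 281. The circle on this segment as diameter has centre (1.5, -1) and r² = 281/4 = 70.25.
Check P_1: distance² to centre = 6.25 ≤ 70.25, so it lies inside.
All remaining points lie in this disk, and no smaller disk contains both endpoints, so this is the minimum enclosing circle.
Diameter = 2r = 2√(70.25) ≈ 16.763.

16.763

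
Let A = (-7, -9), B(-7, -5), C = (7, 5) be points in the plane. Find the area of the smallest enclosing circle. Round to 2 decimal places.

307.88

Side lengths²: AB² = 16, AC² = 392, BC² = 296.
Since AC² = 392 ≥ 296 + 16 = 312, the angle opposite AC is not acute, so the smallest enclosing circle has AC as diameter.
Centre = midpoint of AC = (0, -2), r² = 392/4 = 98.
Area = π·r² = π·98 ≈ 307.88.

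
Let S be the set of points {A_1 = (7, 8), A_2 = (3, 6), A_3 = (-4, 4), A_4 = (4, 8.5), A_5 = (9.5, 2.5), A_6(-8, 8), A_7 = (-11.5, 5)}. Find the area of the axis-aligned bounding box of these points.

x ranges over [-11.5, 9.5], width 21.
y ranges over [2.5, 8.5], height 6.
Area = 21 × 6 = 126.

126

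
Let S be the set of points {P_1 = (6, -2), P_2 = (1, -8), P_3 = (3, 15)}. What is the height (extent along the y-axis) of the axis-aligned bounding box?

23

max y = 15, min y = -8, so height = 23.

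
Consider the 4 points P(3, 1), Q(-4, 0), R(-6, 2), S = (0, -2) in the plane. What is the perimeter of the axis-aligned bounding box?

26

Width = max x − min x = 3 − (-6) = 9.
Height = max y − min y = 2 − (-2) = 4.
Perimeter = 2(9 + 4) = 26.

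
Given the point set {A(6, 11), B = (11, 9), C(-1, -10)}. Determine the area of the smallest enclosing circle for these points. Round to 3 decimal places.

Side lengths²: AB² = 29, AC² = 490, BC² = 505.
Since BC² = 505 < 490 + 29 = 519, the triangle is acute, so the smallest enclosing circle is the circumcircle.
Circumcentre = (151/34, -5/34), r² = 73225/578.
Area = π·r² = π·73225/578 ≈ 397.998.

397.998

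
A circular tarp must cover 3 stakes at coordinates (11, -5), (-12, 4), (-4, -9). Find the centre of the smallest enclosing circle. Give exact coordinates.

(-0.5, -0.5)

Call the three points A, B, C in the order given.
Side lengths²: AB² = 610, AC² = 241, BC² = 233.
Since AB² = 610 ≥ 241 + 233 = 474, the angle opposite AB is not acute, so the smallest enclosing circle has AB as diameter.
Centre = midpoint of AB = (-0.5, -0.5), r² = 610/4 = 152.5.
Centre = (-0.5, -0.5).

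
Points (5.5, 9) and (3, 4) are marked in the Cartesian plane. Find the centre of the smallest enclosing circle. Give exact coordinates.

The smallest circle enclosing two points has them as diameter endpoints.
Centre = midpoint = (4.25, 6.5); r² = |(5.5, 9)−(3, 4)|²/4 = 31.25/4 = 7.8125.
Centre = (4.25, 6.5).

(4.25, 6.5)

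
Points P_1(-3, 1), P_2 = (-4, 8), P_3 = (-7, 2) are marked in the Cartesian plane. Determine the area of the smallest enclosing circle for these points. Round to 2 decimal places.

Side lengths²: P_1P_2² = 50, P_1P_3² = 17, P_2P_3² = 45.
Since P_1P_2² = 50 < 45 + 17 = 62, the triangle is acute, so the smallest enclosing circle is the circumcircle.
Circumcentre = (-77/18, 79/18), r² = 2125/162.
Area = π·r² = π·2125/162 ≈ 41.21.

41.21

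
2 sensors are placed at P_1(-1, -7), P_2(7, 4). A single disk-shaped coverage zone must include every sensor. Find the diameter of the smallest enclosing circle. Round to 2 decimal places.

13.60

The smallest circle enclosing two points has them as diameter endpoints.
Centre = midpoint = (3, -1.5); r² = |P_1P_2|²/4 = 185/4 = 46.25.
Diameter = 2r = 2√(46.25) ≈ 13.60.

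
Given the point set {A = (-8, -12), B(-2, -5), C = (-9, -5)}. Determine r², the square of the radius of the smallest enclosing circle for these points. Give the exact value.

Side lengths²: AB² = 85, AC² = 50, BC² = 49.
Since AB² = 85 < 50 + 49 = 99, the triangle is acute, so the smallest enclosing circle is the circumcircle.
Circumcentre = (-5.5, -113/14), r² = 2125/98.

2125/98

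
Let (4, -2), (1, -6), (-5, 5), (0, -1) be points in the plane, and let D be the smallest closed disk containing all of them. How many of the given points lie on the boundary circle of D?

The farthest pair is (1, -6)–(-5, 5) with squared distance 157. The circle on this segment as diameter has centre (-2, -0.5) and r² = 157/4 = 39.25.
Check (4, -2): distance² to centre = 38.25 ≤ 39.25, so it lies inside.
All remaining points lie in this disk, and no smaller disk contains both endpoints, so this is the minimum enclosing circle.
The points at distance exactly r from the centre are (1, -6), (-5, 5) — 2 points.

2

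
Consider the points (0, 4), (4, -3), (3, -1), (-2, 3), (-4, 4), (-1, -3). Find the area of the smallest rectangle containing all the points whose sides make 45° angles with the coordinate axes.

In coordinates u = x + y, v = x − y the rectangle is axis-aligned; the map (x,y)→(u,v) scales areas by 2.
u-values: 4, 1, 2, 1, 0, -4; range = 4 − (-4) = 8.
v-values: -4, 7, 4, -5, -8, 2; range = 7 − (-8) = 15.
Area = (8 × 15) / 2 = 60.

60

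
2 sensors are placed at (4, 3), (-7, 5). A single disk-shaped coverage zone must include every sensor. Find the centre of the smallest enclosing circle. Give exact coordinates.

(-1.5, 4)

The smallest circle enclosing two points has them as diameter endpoints.
Centre = midpoint = (-1.5, 4); r² = |(4, 3)−(-7, 5)|²/4 = 125/4 = 31.25.
Centre = (-1.5, 4).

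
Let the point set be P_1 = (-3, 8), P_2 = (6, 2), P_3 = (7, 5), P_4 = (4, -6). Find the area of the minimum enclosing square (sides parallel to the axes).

196

The bounding box has width 10 and height 14.
An axis-aligned square enclosing the set must have side ≥ max(width, height).
So the minimum side is max(10, 14) = 14.
Area = 14² = 196.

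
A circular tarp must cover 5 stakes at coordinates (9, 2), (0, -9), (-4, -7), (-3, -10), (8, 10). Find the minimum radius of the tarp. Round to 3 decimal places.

By Welzl's lemma the MEC is supported by two points (diametrically opposite) or three points (on a circumcircle).
The farthest pair is (-3, -10)–(8, 10) with squared distance 521. The circle on this segment as diameter has centre (2.5, 0) and r² = 521/4 = 130.25.
Check (9, 2): distance² to centre = 46.25 ≤ 130.25, so it lies inside.
All remaining points lie in this disk, and no smaller disk contains both endpoints, so this is the minimum enclosing circle.
r = √(130.25) ≈ 11.413.

11.413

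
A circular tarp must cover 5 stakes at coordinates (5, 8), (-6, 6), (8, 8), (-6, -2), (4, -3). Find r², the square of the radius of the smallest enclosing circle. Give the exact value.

By Welzl's lemma the MEC is supported by two points (diametrically opposite) or three points (on a circumcircle).
The farthest pair is (8, 8)–(-6, -2) with squared distance 296. The circle on this segment as diameter has centre (1, 3) and r² = 296/4 = 74.
Check (5, 8): distance² to centre = 41 ≤ 74, so it lies inside.
All remaining points lie in this disk, and no smaller disk contains both endpoints, so this is the minimum enclosing circle.

74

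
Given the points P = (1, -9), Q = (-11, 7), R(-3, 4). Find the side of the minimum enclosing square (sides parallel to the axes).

16

The bounding box has width 12 and height 16.
An axis-aligned square enclosing the set must have side ≥ max(width, height).
So the minimum side is max(12, 16) = 16.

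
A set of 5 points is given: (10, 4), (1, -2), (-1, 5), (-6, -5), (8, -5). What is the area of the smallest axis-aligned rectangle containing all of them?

160

x ranges over [-6, 10], width 16.
y ranges over [-5, 5], height 10.
Area = 16 × 10 = 160.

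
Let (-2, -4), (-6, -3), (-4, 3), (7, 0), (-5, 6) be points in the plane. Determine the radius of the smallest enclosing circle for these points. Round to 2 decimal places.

7.11

The minimum enclosing circle is determined by three boundary points: (-6, -3), (7, 0), (-5, 6).
Their circumcentre is (-1/19, 17/19) with r² = 18245/361.
The farthest remaining point (-2, -4) is at distance² 10018/361 ≤ 18245/361.
r = √(18245/361) ≈ 7.11.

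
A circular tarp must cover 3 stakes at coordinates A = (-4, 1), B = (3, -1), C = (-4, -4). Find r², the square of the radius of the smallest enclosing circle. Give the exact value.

Side lengths²: AB² = 53, AC² = 25, BC² = 58.
Since BC² = 58 < 53 + 25 = 78, the triangle is acute, so the smallest enclosing circle is the circumcircle.
Circumcentre = (-13/14, -1.5), r² = 1537/98.

1537/98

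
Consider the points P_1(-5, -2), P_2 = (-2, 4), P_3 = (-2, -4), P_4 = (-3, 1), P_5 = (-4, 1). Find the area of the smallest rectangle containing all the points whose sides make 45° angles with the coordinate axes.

36

In coordinates u = x + y, v = x − y the rectangle is axis-aligned; the map (x,y)→(u,v) scales areas by 2.
u-values: -7, 2, -6, -2, -3; range = 2 − (-7) = 9.
v-values: -3, -6, 2, -4, -5; range = 2 − (-6) = 8.
Area = (9 × 8) / 2 = 36.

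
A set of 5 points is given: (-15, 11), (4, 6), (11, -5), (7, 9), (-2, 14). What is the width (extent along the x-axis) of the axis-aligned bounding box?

max x = 11, min x = -15, so width = 26.

26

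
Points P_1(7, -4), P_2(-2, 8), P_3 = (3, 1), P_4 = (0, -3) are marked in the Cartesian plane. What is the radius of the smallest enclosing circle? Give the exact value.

By Welzl's lemma the MEC is supported by two points (diametrically opposite) or three points (on a circumcircle).
The farthest pair is P_1–P_2 with squared distance 225. The circle on this segment as diameter has centre (2.5, 2) and r² = 225/4 = 56.25.
Check P_3: distance² to centre = 1.25 ≤ 56.25, so it lies inside.
All remaining points lie in this disk, and no smaller disk contains both endpoints, so this is the minimum enclosing circle.
r = √(56.25) = 7.5.

7.5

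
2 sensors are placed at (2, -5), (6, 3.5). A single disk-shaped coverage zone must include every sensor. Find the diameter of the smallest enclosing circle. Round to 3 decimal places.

The smallest circle enclosing two points has them as diameter endpoints.
Centre = midpoint = (4, -0.75); r² = |(2, -5)−(6, 3.5)|²/4 = 88.25/4 = 22.0625.
Diameter = 2r = 2√(22.0625) ≈ 9.394.

9.394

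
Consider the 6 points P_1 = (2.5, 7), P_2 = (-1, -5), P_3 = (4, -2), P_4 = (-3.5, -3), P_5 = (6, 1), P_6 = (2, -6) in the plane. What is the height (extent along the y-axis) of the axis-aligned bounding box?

max y = 7, min y = -6, so height = 13.

13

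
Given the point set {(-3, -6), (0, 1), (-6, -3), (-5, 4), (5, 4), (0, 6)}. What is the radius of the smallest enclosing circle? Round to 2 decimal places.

6.56

The minimum enclosing circle of a finite set is fixed by two of the points (as a diameter) or three (as a circumcircle).
The minimum enclosing circle is determined by three boundary points: (-3, -6), (-6, -3), (5, 4).
Their circumcentre is (-1/9, -1/9) with r² = 3485/81.
The farthest remaining point (-5, 4) is at distance² 3305/81 ≤ 3485/81.
r = √(3485/81) ≈ 6.56.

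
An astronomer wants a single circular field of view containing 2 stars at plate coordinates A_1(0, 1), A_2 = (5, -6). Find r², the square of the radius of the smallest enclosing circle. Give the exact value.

The smallest circle enclosing two points has them as diameter endpoints.
Centre = midpoint = (2.5, -2.5); r² = |A_1A_2|²/4 = 74/4 = 18.5.

18.5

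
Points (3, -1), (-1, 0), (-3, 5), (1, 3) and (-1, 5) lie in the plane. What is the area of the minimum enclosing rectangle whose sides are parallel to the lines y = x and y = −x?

In coordinates u = x + y, v = x − y the rectangle is axis-aligned; the map (x,y)→(u,v) scales areas by 2.
u-values: 2, -1, 2, 4, 4; range = 4 − (-1) = 5.
v-values: 4, -1, -8, -2, -6; range = 4 − (-8) = 12.
Area = (5 × 12) / 2 = 30.

30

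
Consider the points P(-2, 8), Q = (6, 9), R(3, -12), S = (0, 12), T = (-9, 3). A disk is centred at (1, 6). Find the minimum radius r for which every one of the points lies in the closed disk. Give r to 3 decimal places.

18.111

The required radius is the distance from (1, 6) to the farthest point.
Squared distances: 13, 34, 328, 37, 109.
Maximum is 328, attained at R.
r = √328 ≈ 18.111.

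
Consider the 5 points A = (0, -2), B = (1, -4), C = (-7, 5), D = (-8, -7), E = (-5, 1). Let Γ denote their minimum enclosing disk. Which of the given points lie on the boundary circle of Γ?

B, C, D

The minimum enclosing circle is determined by three boundary points: B, C, D.
Their circumcentre is (-69/14, -17/14) with r² = 4205/98.
The farthest remaining point A is at distance² 2441/98 ≤ 4205/98.
The points at distance exactly r from the centre are B, C, D — 3 points.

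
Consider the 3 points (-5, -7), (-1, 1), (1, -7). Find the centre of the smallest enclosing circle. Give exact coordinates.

Call the three points A, B, C in the order given.
Side lengths²: AB² = 80, AC² = 36, BC² = 68.
Since AB² = 80 < 68 + 36 = 104, the triangle is acute, so the smallest enclosing circle is the circumcircle.
Circumcentre = (-2, -3.5), r² = 21.25.
Centre = (-2, -3.5).

(-2, -3.5)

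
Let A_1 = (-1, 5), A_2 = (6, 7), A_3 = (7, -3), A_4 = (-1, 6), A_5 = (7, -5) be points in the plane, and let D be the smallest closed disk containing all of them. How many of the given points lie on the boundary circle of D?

3

The minimum enclosing circle of a finite set is fixed by two of the points (as a diameter) or three (as a circumcircle).
The minimum enclosing circle is determined by three boundary points: A_2, A_4, A_5.
Their circumcentre is (113/34, 25/34) with r² = 26825/578.
The farthest remaining point A_1 is at distance² 21317/578 ≤ 26825/578.
The points at distance exactly r from the centre are A_2, A_4, A_5 — 3 points.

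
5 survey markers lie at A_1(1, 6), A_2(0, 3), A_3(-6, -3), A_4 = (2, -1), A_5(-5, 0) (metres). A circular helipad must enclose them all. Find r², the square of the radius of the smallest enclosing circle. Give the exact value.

32.5

A smallest enclosing disk is always determined by at most three of the input points on its boundary.
The farthest pair is A_1–A_3 with squared distance 130. The circle on this segment as diameter has centre (-2.5, 1.5) and r² = 130/4 = 32.5.
Check A_2: distance² to centre = 8.5 ≤ 32.5, so it lies inside.
All remaining points lie in this disk, and no smaller disk contains both endpoints, so this is the minimum enclosing circle.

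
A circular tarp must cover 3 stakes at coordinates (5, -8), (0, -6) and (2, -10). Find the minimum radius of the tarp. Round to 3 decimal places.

Call the three points A, B, C in the order given.
Side lengths²: AB² = 29, AC² = 13, BC² = 20.
Since AB² = 29 < 20 + 13 = 33, the triangle is acute, so the smallest enclosing circle is the circumcircle.
Circumcentre = (2.375, -7.3125), r² = 7.36328125.
r = √(7.36328125) ≈ 2.714.

2.714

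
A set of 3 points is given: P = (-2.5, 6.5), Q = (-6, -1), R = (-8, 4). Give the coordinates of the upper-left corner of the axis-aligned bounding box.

(-8, 6.5)

x-range [-8, -2.5], y-range [-1, 6.5].
The upper-left corner is (-8, 6.5).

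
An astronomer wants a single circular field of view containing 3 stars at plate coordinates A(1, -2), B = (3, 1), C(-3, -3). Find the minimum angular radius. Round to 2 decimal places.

Side lengths²: AB² = 13, AC² = 17, BC² = 52.
Since BC² = 52 ≥ 17 + 13 = 30, the angle opposite BC is not acute, so the smallest enclosing circle has BC as diameter.
Centre = midpoint of BC = (0, -1), r² = 52/4 = 13.
r = √13 ≈ 3.61.

3.61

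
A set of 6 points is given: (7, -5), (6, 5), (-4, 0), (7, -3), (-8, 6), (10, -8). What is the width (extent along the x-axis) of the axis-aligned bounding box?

18

max x = 10, min x = -8, so width = 18.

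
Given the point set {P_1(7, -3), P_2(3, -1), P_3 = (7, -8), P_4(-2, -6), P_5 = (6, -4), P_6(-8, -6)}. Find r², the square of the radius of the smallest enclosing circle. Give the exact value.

59.54

The minimum enclosing circle is determined by three boundary points: P_1, P_3, P_6.
Their circumcentre is (-0.3, -5.5) with r² = 59.54.
The farthest remaining point P_5 is at distance² 41.94 ≤ 59.54.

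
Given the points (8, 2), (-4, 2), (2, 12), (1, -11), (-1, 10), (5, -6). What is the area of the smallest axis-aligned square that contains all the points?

The bounding box has width 12 and height 23.
An axis-aligned square enclosing the set must have side ≥ max(width, height).
So the minimum side is max(12, 23) = 23.
Area = 23² = 529.

529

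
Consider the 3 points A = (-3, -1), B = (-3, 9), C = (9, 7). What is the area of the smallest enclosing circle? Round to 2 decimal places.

167.90

Side lengths²: AB² = 100, AC² = 208, BC² = 148.
Since AC² = 208 < 148 + 100 = 248, the triangle is acute, so the smallest enclosing circle is the circumcircle.
Circumcentre = (7/3, 4), r² = 481/9.
Area = π·r² = π·481/9 ≈ 167.90.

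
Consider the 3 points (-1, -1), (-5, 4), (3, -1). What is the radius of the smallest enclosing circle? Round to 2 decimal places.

4.72

Call the three points A, B, C in the order given.
Side lengths²: AB² = 41, AC² = 16, BC² = 89.
Since BC² = 89 ≥ 41 + 16 = 57, the angle opposite BC is not acute, so the smallest enclosing circle has BC as diameter.
Centre = midpoint of BC = (-1, 1.5), r² = 89/4 = 22.25.
r = √(22.25) ≈ 4.72.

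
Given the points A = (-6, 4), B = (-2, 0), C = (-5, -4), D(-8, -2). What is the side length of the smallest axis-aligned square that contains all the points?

The bounding box has width 6 and height 8.
An axis-aligned square enclosing the set must have side ≥ max(width, height).
So the minimum side is max(6, 8) = 8.

8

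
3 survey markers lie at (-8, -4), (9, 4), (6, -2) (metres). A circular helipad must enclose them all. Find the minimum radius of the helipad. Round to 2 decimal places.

9.39

Call the three points A, B, C in the order given.
Side lengths²: AB² = 353, AC² = 200, BC² = 45.
Since AB² = 353 ≥ 200 + 45 = 245, the angle opposite AB is not acute, so the smallest enclosing circle has AB as diameter.
Centre = midpoint of AB = (0.5, 0), r² = 353/4 = 88.25.
r = √(88.25) ≈ 9.39.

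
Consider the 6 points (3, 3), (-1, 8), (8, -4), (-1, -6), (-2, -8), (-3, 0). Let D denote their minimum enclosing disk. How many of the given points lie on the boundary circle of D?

By Welzl's lemma the MEC is supported by two points (diametrically opposite) or three points (on a circumcircle).
The minimum enclosing circle is determined by three boundary points: (-1, 8), (8, -4), (-2, -8).
Their circumcentre is (17/26, -7/52) with r² = 186325/2704.
The farthest remaining point (-1, -6) is at distance² 100421/2704 ≤ 186325/2704.
The points at distance exactly r from the centre are (-1, 8), (8, -4), (-2, -8) — 3 points.

3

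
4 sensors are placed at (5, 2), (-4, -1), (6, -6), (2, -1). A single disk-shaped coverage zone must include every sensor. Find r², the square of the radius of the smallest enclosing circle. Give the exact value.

A smallest enclosing disk is always determined by at most three of the input points on its boundary.
The minimum enclosing circle is determined by three boundary points: (5, 2), (-4, -1), (6, -6).
Their circumcentre is (1.5, -2.5) with r² = 32.5.
The farthest remaining point (2, -1) is at distance² 2.5 ≤ 32.5.

32.5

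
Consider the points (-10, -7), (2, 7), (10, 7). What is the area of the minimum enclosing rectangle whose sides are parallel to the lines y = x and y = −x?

136

In coordinates u = x + y, v = x − y the rectangle is axis-aligned; the map (x,y)→(u,v) scales areas by 2.
u-values: -17, 9, 17; range = 17 − (-17) = 34.
v-values: -3, -5, 3; range = 3 − (-5) = 8.
Area = (34 × 8) / 2 = 136.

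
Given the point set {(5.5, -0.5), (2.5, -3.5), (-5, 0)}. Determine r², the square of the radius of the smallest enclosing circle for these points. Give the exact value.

27.625

Call the three points A, B, C in the order given.
Side lengths²: AB² = 18, AC² = 110.5, BC² = 68.5.
Since AC² = 110.5 ≥ 68.5 + 18 = 86.5, the angle opposite AC is not acute, so the smallest enclosing circle has AC as diameter.
Centre = midpoint of AC = (0.25, -0.25), r² = 110.5/4 = 27.625.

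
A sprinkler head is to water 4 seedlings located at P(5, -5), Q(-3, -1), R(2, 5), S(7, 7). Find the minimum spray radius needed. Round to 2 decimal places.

The minimum enclosing circle of a finite set is fixed by two of the points (as a diameter) or three (as a circumcircle).
The minimum enclosing circle is determined by three boundary points: P, Q, S.
Their circumcentre is (42/13, 19/13) with r² = 7585/169.
The farthest remaining point R is at distance² 2372/169 ≤ 7585/169.
r = √(7585/169) ≈ 6.70.

6.70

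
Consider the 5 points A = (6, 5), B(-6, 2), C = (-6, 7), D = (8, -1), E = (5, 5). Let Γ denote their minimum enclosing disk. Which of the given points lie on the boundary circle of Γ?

The farthest pair is C–D with squared distance 260. The circle on this segment as diameter has centre (1, 3) and r² = 260/4 = 65.
Check A: distance² to centre = 29 ≤ 65, so it lies inside.
All remaining points lie in this disk, and no smaller disk contains both endpoints, so this is the minimum enclosing circle.
The points at distance exactly r from the centre are C, D — 2 points.

C, D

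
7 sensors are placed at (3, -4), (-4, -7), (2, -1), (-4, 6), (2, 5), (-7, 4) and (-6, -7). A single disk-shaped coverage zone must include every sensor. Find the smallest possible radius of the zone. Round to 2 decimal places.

7.21

The minimum enclosing circle is determined by three boundary points: (-4, 6), (2, 5), (-6, -7).
Their circumcentre is (-2.075, -0.95) with r² = 52.008125.
The farthest remaining point (-7, 4) is at distance² 48.758125 ≤ 52.008125.
r = √(52.008125) ≈ 7.21.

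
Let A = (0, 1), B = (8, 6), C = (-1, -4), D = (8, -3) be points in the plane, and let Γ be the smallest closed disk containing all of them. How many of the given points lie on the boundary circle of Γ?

2

By Welzl's lemma the MEC is supported by two points (diametrically opposite) or three points (on a circumcircle).
The farthest pair is B–C with squared distance 181. The circle on this segment as diameter has centre (3.5, 1) and r² = 181/4 = 45.25.
Check A: distance² to centre = 12.25 ≤ 45.25, so it lies inside.
All remaining points lie in this disk, and no smaller disk contains both endpoints, so this is the minimum enclosing circle.
The points at distance exactly r from the centre are B, C — 2 points.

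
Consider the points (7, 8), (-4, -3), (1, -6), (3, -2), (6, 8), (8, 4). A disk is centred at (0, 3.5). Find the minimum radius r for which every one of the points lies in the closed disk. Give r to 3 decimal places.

The required radius is the distance from (0, 3.5) to the farthest point.
Squared distances: 69.25, 58.25, 91.25, 39.25, 56.25, 64.25.
Maximum is 91.25, attained at (1, -6).
r = √(91.25) ≈ 9.552.

9.552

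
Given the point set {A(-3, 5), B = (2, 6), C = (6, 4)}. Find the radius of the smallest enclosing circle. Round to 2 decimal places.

4.53

Side lengths²: AB² = 26, AC² = 82, BC² = 20.
Since AC² = 82 ≥ 26 + 20 = 46, the angle opposite AC is not acute, so the smallest enclosing circle has AC as diameter.
Centre = midpoint of AC = (1.5, 4.5), r² = 82/4 = 20.5.
r = √(20.5) ≈ 4.53.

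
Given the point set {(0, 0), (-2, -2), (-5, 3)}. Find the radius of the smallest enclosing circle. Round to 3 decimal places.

Call the three points A, B, C in the order given.
Side lengths²: AB² = 8, AC² = 34, BC² = 34.
Since BC² = 34 < 34 + 8 = 42, the triangle is acute, so the smallest enclosing circle is the circumcircle.
Circumcentre = (-2.875, 0.875), r² = 9.03125.
r = √(9.03125) ≈ 3.005.

3.005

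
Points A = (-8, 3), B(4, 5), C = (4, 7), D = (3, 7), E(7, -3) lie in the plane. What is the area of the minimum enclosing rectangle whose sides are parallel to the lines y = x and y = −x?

168

In coordinates u = x + y, v = x − y the rectangle is axis-aligned; the map (x,y)→(u,v) scales areas by 2.
u-values: -5, 9, 11, 10, 4; range = 11 − (-5) = 16.
v-values: -11, -1, -3, -4, 10; range = 10 − (-11) = 21.
Area = (16 × 21) / 2 = 168.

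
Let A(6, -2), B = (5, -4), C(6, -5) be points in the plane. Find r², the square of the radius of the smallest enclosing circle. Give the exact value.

Side lengths²: AB² = 5, AC² = 9, BC² = 2.
Since AC² = 9 ≥ 5 + 2 = 7, the angle opposite AC is not acute, so the smallest enclosing circle has AC as diameter.
Centre = midpoint of AC = (6, -3.5), r² = 9/4 = 2.25.

2.25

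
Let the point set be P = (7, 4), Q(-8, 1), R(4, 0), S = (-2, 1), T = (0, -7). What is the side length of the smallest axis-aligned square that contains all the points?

15

The bounding box has width 15 and height 11.
An axis-aligned square enclosing the set must have side ≥ max(width, height).
So the minimum side is max(15, 11) = 15.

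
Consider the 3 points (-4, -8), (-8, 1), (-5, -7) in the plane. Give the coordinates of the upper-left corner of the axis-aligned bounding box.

x-range [-8, -4], y-range [-8, 1].
The upper-left corner is (-8, 1).

(-8, 1)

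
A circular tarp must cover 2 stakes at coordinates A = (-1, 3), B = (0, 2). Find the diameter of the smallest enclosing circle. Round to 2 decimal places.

The smallest circle enclosing two points has them as diameter endpoints.
Centre = midpoint = (-0.5, 2.5); r² = |AB|²/4 = 2/4 = 0.5.
Diameter = 2r = 2√(0.5) ≈ 1.41.

1.41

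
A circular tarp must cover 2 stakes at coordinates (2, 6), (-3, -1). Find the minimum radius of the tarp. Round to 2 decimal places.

4.30

The smallest circle enclosing two points has them as diameter endpoints.
Centre = midpoint = (-0.5, 2.5); r² = |(2, 6)−(-3, -1)|²/4 = 74/4 = 18.5.
r = √(18.5) ≈ 4.30.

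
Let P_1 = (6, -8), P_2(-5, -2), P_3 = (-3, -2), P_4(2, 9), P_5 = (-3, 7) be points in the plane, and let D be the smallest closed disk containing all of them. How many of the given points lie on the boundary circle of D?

The minimum enclosing circle of a finite set is fixed by two of the points (as a diameter) or three (as a circumcircle).
The minimum enclosing circle is determined by three boundary points: P_1, P_4, P_5.
Their circumcentre is (163/62, 11/62) with r² = 150365/1922.
The farthest remaining point P_2 is at distance² 120977/1922 ≤ 150365/1922.
The points at distance exactly r from the centre are P_1, P_4, P_5 — 3 points.

3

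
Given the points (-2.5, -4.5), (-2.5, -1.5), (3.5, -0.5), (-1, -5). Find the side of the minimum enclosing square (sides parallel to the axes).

The bounding box has width 6 and height 4.5.
An axis-aligned square enclosing the set must have side ≥ max(width, height).
So the minimum side is max(6, 4.5) = 6.

6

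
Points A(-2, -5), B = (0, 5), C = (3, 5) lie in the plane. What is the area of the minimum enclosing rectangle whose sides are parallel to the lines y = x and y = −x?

60

In coordinates u = x + y, v = x − y the rectangle is axis-aligned; the map (x,y)→(u,v) scales areas by 2.
u-values: -7, 5, 8; range = 8 − (-7) = 15.
v-values: 3, -5, -2; range = 3 − (-5) = 8.
Area = (15 × 8) / 2 = 60.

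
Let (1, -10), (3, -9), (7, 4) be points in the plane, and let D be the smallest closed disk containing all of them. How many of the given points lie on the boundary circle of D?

Call the three points A, B, C in the order given.
Side lengths²: AB² = 5, AC² = 232, BC² = 185.
Since AC² = 232 ≥ 185 + 5 = 190, the angle opposite AC is not acute, so the smallest enclosing circle has AC as diameter.
Centre = midpoint of AC = (4, -3), r² = 232/4 = 58.
The points at distance exactly r from the centre are (1, -10), (7, 4) — 2 points.

2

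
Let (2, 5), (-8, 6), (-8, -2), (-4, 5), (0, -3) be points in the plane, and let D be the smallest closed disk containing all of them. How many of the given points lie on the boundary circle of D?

3

A smallest enclosing disk is always determined by at most three of the input points on its boundary.
The minimum enclosing circle is determined by three boundary points: (2, 5), (-8, 6), (-8, -2).
Their circumcentre is (-3.35, 2) with r² = 37.6225.
The farthest remaining point (0, -3) is at distance² 36.2225 ≤ 37.6225.
The points at distance exactly r from the centre are (2, 5), (-8, 6), (-8, -2) — 3 points.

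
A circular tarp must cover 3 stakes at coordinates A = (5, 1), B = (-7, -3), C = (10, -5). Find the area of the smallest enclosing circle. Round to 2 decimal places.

230.12

Side lengths²: AB² = 160, AC² = 61, BC² = 293.
Since BC² = 293 ≥ 160 + 61 = 221, the angle opposite BC is not acute, so the smallest enclosing circle has BC as diameter.
Centre = midpoint of BC = (1.5, -4), r² = 293/4 = 73.25.
Area = π·r² = π·73.25 ≈ 230.12.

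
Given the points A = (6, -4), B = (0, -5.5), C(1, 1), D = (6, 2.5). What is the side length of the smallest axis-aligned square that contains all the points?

8

The bounding box has width 6 and height 8.
An axis-aligned square enclosing the set must have side ≥ max(width, height).
So the minimum side is max(6, 8) = 8.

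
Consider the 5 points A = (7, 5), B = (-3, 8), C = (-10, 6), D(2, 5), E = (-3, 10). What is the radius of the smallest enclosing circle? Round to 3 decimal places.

By Welzl's lemma the MEC is supported by two points (diametrically opposite) or three points (on a circumcircle).
The farthest pair is A–C with squared distance 290. The circle on this segment as diameter has centre (-1.5, 5.5) and r² = 290/4 = 72.5.
Check B: distance² to centre = 8.5 ≤ 72.5, so it lies inside.
All remaining points lie in this disk, and no smaller disk contains both endpoints, so this is the minimum enclosing circle.
r = √(72.5) ≈ 8.515.

8.515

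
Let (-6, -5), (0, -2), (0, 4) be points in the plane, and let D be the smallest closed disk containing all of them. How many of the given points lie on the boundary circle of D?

Call the three points A, B, C in the order given.
Side lengths²: AB² = 45, AC² = 117, BC² = 36.
Since AC² = 117 ≥ 45 + 36 = 81, the angle opposite AC is not acute, so the smallest enclosing circle has AC as diameter.
Centre = midpoint of AC = (-3, -0.5), r² = 117/4 = 29.25.
The points at distance exactly r from the centre are (-6, -5), (0, 4) — 2 points.

2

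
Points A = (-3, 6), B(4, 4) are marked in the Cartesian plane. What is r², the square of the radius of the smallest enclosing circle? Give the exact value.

13.25

The smallest circle enclosing two points has them as diameter endpoints.
Centre = midpoint = (0.5, 5); r² = |AB|²/4 = 53/4 = 13.25.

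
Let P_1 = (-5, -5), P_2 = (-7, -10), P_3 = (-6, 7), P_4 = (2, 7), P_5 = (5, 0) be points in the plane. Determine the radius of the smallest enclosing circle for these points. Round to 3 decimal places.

9.618

A smallest enclosing disk is always determined by at most three of the input points on its boundary.
The farthest pair is P_2–P_4 with squared distance 370. The circle on this segment as diameter has centre (-2.5, -1.5) and r² = 370/4 = 92.5.
Check P_1: distance² to centre = 18.5 ≤ 92.5, so it lies inside.
All remaining points lie in this disk, and no smaller disk contains both endpoints, so this is the minimum enclosing circle.
r = √(92.5) ≈ 9.618.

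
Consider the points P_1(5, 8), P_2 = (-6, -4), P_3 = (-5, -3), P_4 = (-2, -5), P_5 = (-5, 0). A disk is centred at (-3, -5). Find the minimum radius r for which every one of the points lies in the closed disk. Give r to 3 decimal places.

15.264

The required radius is the distance from (-3, -5) to the farthest point.
Squared distances: 233, 10, 8, 1, 29.
Maximum is 233, attained at P_1.
r = √233 ≈ 15.264.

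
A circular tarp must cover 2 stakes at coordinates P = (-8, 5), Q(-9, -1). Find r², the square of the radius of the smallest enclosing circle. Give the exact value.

9.25

The smallest circle enclosing two points has them as diameter endpoints.
Centre = midpoint = (-8.5, 2); r² = |PQ|²/4 = 37/4 = 9.25.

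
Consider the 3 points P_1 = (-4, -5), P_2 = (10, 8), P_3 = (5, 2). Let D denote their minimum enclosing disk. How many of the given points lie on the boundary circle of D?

Side lengths²: P_1P_2² = 365, P_1P_3² = 130, P_2P_3² = 61.
Since P_1P_2² = 365 ≥ 130 + 61 = 191, the angle opposite P_1P_2 is not acute, so the smallest enclosing circle has P_1P_2 as diameter.
Centre = midpoint of P_1P_2 = (3, 1.5), r² = 365/4 = 91.25.
The points at distance exactly r from the centre are P_1, P_2 — 2 points.

2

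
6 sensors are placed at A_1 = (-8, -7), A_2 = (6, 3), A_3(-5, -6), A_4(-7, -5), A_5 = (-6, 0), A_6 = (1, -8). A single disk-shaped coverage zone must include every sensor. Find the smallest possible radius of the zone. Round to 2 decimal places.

The farthest pair is A_1–A_2 with squared distance 296. The circle on this segment as diameter has centre (-1, -2) and r² = 296/4 = 74.
Check A_3: distance² to centre = 32 ≤ 74, so it lies inside.
All remaining points lie in this disk, and no smaller disk contains both endpoints, so this is the minimum enclosing circle.
r = √74 ≈ 8.60.

8.60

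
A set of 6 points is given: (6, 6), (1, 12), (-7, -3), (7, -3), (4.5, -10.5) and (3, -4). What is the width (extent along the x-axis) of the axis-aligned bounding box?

max x = 7, min x = -7, so width = 14.

14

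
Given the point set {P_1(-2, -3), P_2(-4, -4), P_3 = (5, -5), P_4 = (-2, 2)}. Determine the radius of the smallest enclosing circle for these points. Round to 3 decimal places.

5.062

The minimum enclosing circle is determined by three boundary points: P_2, P_3, P_4.
Their circumcentre is (0.75, -2.25) with r² = 25.625.
The farthest remaining point P_1 is at distance² 8.125 ≤ 25.625.
r = √(25.625) ≈ 5.062.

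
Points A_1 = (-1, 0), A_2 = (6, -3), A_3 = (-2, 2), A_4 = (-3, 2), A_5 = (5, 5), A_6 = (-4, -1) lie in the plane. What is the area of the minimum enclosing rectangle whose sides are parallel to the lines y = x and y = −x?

In coordinates u = x + y, v = x − y the rectangle is axis-aligned; the map (x,y)→(u,v) scales areas by 2.
u-values: -1, 3, 0, -1, 10, -5; range = 10 − (-5) = 15.
v-values: -1, 9, -4, -5, 0, -3; range = 9 − (-5) = 14.
Area = (15 × 14) / 2 = 105.

105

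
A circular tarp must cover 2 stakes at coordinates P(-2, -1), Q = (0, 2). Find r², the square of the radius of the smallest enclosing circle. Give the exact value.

The smallest circle enclosing two points has them as diameter endpoints.
Centre = midpoint = (-1, 0.5); r² = |PQ|²/4 = 13/4 = 3.25.

3.25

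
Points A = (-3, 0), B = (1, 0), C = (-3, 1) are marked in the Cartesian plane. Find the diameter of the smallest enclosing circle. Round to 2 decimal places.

4.12

Side lengths²: AB² = 16, AC² = 1, BC² = 17.
Since BC² = 17 ≥ 16 + 1 = 17, the angle opposite BC is not acute, so the smallest enclosing circle has BC as diameter.
Centre = midpoint of BC = (-1, 0.5), r² = 17/4 = 4.25.
Diameter = 2r = 2√(4.25) ≈ 4.12.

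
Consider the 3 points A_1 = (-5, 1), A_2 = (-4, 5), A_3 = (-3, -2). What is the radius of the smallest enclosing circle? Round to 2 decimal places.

Side lengths²: A_1A_2² = 17, A_1A_3² = 13, A_2A_3² = 50.
Since A_2A_3² = 50 ≥ 17 + 13 = 30, the angle opposite A_2A_3 is not acute, so the smallest enclosing circle has A_2A_3 as diameter.
Centre = midpoint of A_2A_3 = (-3.5, 1.5), r² = 50/4 = 12.5.
r = √(12.5) ≈ 3.54.

3.54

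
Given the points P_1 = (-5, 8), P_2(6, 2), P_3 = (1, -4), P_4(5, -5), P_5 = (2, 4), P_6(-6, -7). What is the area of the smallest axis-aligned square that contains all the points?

The bounding box has width 12 and height 15.
An axis-aligned square enclosing the set must have side ≥ max(width, height).
So the minimum side is max(12, 15) = 15.
Area = 15² = 225.

225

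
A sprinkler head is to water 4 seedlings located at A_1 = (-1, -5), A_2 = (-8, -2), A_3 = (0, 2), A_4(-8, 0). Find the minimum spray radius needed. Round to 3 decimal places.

4.644

The minimum enclosing circle of a finite set is fixed by two of the points (as a diameter) or three (as a circumcircle).
The minimum enclosing circle is determined by three boundary points: A_1, A_3, A_4.
Their circumcentre is (-94/27, -29/27) with r² = 15725/729.
The farthest remaining point A_2 is at distance² 15509/729 ≤ 15725/729.
r = √(15725/729) ≈ 4.644.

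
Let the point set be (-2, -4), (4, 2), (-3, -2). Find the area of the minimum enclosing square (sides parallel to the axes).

49

The bounding box has width 7 and height 6.
An axis-aligned square enclosing the set must have side ≥ max(width, height).
So the minimum side is max(7, 6) = 7.
Area = 7² = 49.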